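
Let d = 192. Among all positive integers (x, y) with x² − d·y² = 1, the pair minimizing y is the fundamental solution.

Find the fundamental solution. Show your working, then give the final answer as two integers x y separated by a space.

97 7

d=192: √d = [13; 1,5,1,26] (ℓ=4, even), read p_3/q_3
step 0: (13, 1)  from 13·(1,0) + (0,1)
step 1: (14, 1)  from 1·(13,1) + (1,0)
step 2: (83, 6)  from 5·(14,1) + (13,1)
step 3: (97, 7)  from 1·(83,6) + (14,1)
→ (97, 7).  Check: 97²=9409, 192·7²=9408, difference 1.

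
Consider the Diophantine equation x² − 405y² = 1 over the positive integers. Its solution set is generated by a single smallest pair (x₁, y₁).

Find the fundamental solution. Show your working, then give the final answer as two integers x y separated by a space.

161 8

√405 → a₀=20, period (8,40); ℓ=2 even so k=1
a_0=20:  p_0=20·1+0=20,  q_0=20·0+1=1
a_1=8:  p_1=8·20+1=161,  q_1=8·1+0=8
fundamental: x₁=161, y₁=8  (since 25921 − 405·64 = 1)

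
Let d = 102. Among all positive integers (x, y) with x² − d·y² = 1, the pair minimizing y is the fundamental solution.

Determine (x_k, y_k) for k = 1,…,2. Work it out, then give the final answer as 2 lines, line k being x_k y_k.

101 10
20401 2020

[10; 10,20] for √102; ℓ=2 ⇒ convergent index 1
i=0: a=10 ⇒ p=10, q=1
i=1: a=10 ⇒ p=101, q=10
(x₁, y₁) = (101, 10);  101² − 102·10² = 1 ✓
n=2: (101,10)∘(101,10) = (101·101+102·10·10, 101·10+10·101) = (20401,2020)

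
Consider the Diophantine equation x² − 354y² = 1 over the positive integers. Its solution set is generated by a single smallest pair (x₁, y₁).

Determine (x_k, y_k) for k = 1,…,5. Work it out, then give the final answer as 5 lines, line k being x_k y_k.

258065 13716
133195088449 7079239080
68745981000924305 3653807666346684
35481863173873866451201 1885839750824434773840
18313254039862772710457447825 973338470589361712155692516

√354 = [18; 1,4,2,2,18,2,2,4,1,36, …], period ℓ=10 (even) → k=9
step 0: (18, 1)  from 18·(1,0) + (0,1)
step 1: (19, 1)  from 1·(18,1) + (1,0)
…
step 3: (207, 11)  from 2·(94,5) + (19,1)
step 4: (508, 27)  from 2·(207,11) + (94,5)
step 5: (9351, 497)  from 18·(508,27) + (207,11)
…
step 7: (47771, 2539)  from 2·(19210,1021) + (9351,497)
step 8: (210294, 11177)  from 4·(47771,2539) + (19210,1021)
step 9: (258065, 13716)  from 1·(210294,11177) + (47771,2539)
fundamental: x₁=258065, y₁=13716  (since 66597544225 − 354·188128656 = 1)
n=2: (258065,13716)∘(258065,13716) = (258065·258065+354·13716·13716, 258065·13716+13716·258065) = (133195088449,7079239080)
n=3: (133195088449,7079239080)∘(258065,13716) = (258065·133195088449+354·13716·7079239080, 258065·7079239080+13716·133195088449) = (68745981000924305,3653807666346684)
n=4: (68745981000924305,3653807666346684)∘(258065,13716) = (258065·68745981000924305+354·13716·3653807666346684, 258065·3653807666346684+13716·68745981000924305) = (35481863173873866451201,1885839750824434773840)
n=5: (35481863173873866451201,1885839750824434773840)∘(258065,13716) = (258065·35481863173873866451201+354·13716·1885839750824434773840, 258065·1885839750824434773840+13716·35481863173873866451201) = (18313254039862772710457447825,973338470589361712155692516)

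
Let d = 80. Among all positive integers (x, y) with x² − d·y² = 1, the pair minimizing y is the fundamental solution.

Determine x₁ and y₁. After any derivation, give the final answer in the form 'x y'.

√80 = [8; 1,16, …], period ℓ=2 (even) → k=1
step 0: (8, 1)  from 8·(1,0) + (0,1)
step 1: (9, 1)  from 1·(8,1) + (1,0)
→ (9, 1).  Check: 9²=81, 80·1²=80, difference 1.

9 1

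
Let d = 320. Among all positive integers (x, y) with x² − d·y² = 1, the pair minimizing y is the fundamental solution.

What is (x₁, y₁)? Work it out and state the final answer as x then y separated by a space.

√320 → a₀=17, period (1,7,1,34); ℓ=4 even so k=3
i=0: a=17 ⇒ p=17, q=1
…
i=2: a=7 ⇒ p=143, q=8
i=3: a=1 ⇒ p=161, q=9
→ (161, 9).  Check: 161²=25921, 320·9²=25920, difference 1.

161 9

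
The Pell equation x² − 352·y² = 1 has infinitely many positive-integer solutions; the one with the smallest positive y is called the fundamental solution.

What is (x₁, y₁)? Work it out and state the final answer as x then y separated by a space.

√352 → a₀=18, period (1,3,5,9,5,3,1,36); ℓ=8 even so k=7
i=0: a=18 ⇒ p=18, q=1
i=1: a=1 ⇒ p=19, q=1
…
i=3: a=5 ⇒ p=394, q=21
…
i=5: a=5 ⇒ p=18499, q=986
i=6: a=3 ⇒ p=59118, q=3151
i=7: a=1 ⇒ p=77617, q=4137
fundamental: x₁=77617, y₁=4137  (since 6024398689 − 352·17114769 = 1)

77617 4137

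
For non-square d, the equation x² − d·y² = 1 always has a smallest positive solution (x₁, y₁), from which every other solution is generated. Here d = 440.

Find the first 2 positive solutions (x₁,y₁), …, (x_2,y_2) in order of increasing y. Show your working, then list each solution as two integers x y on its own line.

21 1
881 42

d=440: √d = [20; 1,40] (ℓ=2, even), read p_1/q_1
step 0: (20, 1)  from 20·(1,0) + (0,1)
step 1: (21, 1)  from 1·(20,1) + (1,0)
→ (21, 1).  Check: 21²=441, 440·1²=440, difference 1.
(x_2, y_2) = (21·21 + 440·1·1, 21·1 + 1·21) = (881, 42)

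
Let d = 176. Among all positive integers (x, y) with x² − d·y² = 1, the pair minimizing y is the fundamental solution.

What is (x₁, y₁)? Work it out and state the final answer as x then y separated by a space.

199 15

√176 = [13; 3,1,3,26, …], period ℓ=4 (even) → k=3
i=0: a=13 ⇒ p=13, q=1
i=1: a=3 ⇒ p=40, q=3
i=2: a=1 ⇒ p=53, q=4
i=3: a=3 ⇒ p=199, q=15
→ (199, 15).  Check: 199²=39601, 176·15²=39600, difference 1.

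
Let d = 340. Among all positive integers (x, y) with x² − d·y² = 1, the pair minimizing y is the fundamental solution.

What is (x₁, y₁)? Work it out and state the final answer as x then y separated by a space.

285769 15498

[18; 2,3,1,1,1,…,3,2,36] for √340; ℓ=14 ⇒ convergent index 13
step 0: (18, 1)  from 18·(1,0) + (0,1)
step 1: (37, 2)  from 2·(18,1) + (1,0)
step 2: (129, 7)  from 3·(37,2) + (18,1)
step 3: (166, 9)  from 1·(129,7) + (37,2)
…
step 5: (461, 25)  from 1·(295,16) + (166,9)
step 6: (756, 41)  from 1·(461,25) + (295,16)
step 7: (6509, 353)  from 8·(756,41) + (461,25)
step 8: (7265, 394)  from 1·(6509,353) + (756,41)
step 9: (13774, 747)  from 1·(7265,394) + (6509,353)
step 10: (21039, 1141)  from 1·(13774,747) + (7265,394)
step 11: (34813, 1888)  from 1·(21039,1141) + (13774,747)
step 12: (125478, 6805)  from 3·(34813,1888) + (21039,1141)
step 13: (285769, 15498)  from 2·(125478,6805) + (34813,1888)
(x₁, y₁) = (285769, 15498);  285769² − 340·15498² = 1 ✓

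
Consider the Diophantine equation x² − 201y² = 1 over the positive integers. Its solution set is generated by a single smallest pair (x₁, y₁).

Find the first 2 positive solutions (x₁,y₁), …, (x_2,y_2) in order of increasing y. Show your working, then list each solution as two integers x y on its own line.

515095 36332
530645718049 37428863080

d=201: √d = [14; 5,1,1,1,2,…,1,5,28] (ℓ=14, even), read p_13/q_13
i=0: a=14 ⇒ p=14, q=1
…
i=4: a=1 ⇒ p=241, q=17
…
i=7: a=8 ⇒ p=7670, q=541
i=8: a=1 ⇒ p=8549, q=603
i=9: a=2 ⇒ p=24768, q=1747
i=10: a=1 ⇒ p=33317, q=2350
i=11: a=1 ⇒ p=58085, q=4097
i=12: a=1 ⇒ p=91402, q=6447
i=13: a=5 ⇒ p=515095, q=36332
(x₁, y₁) = (515095, 36332);  515095² − 201·36332² = 1 ✓
k=2:  x_2 = 515095·515095+201·36332·36332 = 530645718049,  y_2 = 515095·36332+36332·515095 = 37428863080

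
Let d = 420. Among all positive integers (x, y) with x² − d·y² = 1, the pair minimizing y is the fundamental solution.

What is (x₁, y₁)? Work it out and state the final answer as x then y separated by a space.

√420 = [20; 2,40, …], period ℓ=2 (even) → k=1
a_0=20:  p_0=20·1+0=20,  q_0=20·0+1=1
a_1=2:  p_1=2·20+1=41,  q_1=2·1+0=2
→ (41, 2).  Check: 41²=1681, 420·2²=1680, difference 1.

41 2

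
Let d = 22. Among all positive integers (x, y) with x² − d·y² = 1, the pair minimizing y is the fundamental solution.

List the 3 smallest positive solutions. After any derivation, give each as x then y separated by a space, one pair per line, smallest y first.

197 42
77617 16548
30580901 6519870

√22 = [4; 1,2,4,2,1,8, …], period ℓ=6 (even) → k=5
i=0: a=4 ⇒ p=4, q=1
i=1: a=1 ⇒ p=5, q=1
i=2: a=2 ⇒ p=14, q=3
i=3: a=4 ⇒ p=61, q=13
i=4: a=2 ⇒ p=136, q=29
i=5: a=1 ⇒ p=197, q=42
→ (197, 42).  Check: 197²=38809, 22·42²=38808, difference 1.
k=2:  x_2 = 197·197+22·42·42 = 77617,  y_2 = 197·42+42·197 = 16548
k=3:  x_3 = 197·77617+22·42·16548 = 30580901,  y_3 = 197·16548+42·77617 = 6519870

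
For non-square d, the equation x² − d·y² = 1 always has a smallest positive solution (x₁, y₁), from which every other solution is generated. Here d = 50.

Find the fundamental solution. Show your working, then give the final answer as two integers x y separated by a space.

99 14

[7; 14] for √50; ℓ=1 ⇒ convergent index 1
a_0=7:  p_0=7·1+0=7,  q_0=7·0+1=1
a_1=14:  p_1=14·7+1=99,  q_1=14·1+0=14
fundamental: x₁=99, y₁=14  (since 9801 − 50·196 = 1)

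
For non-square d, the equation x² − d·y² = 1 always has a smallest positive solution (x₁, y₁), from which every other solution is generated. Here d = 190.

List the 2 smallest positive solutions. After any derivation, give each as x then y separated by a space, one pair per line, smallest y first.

√190 = [13; 1,3,1,1,1,…,3,1,26, …], period ℓ=14 (even) → k=13
step 0: (13, 1)  from 13·(1,0) + (0,1)
step 1: (14, 1)  from 1·(13,1) + (1,0)
…
step 3: (69, 5)  from 1·(55,4) + (14,1)
step 4: (124, 9)  from 1·(69,5) + (55,4)
…
step 9: (4149, 301)  from 1·(2936,213) + (1213,88)
step 10: (7085, 514)  from 1·(4149,301) + (2936,213)
…
step 12: (40787, 2959)  from 3·(11234,815) + (7085,514)
step 13: (52021, 3774)  from 1·(40787,2959) + (11234,815)
→ (52021, 3774).  Check: 52021²=2706184441, 190·3774²=2706184440, difference 1.
k=2:  x_2 = 52021·52021+190·3774·3774 = 5412368881,  y_2 = 52021·3774+3774·52021 = 392654508

52021 3774
5412368881 392654508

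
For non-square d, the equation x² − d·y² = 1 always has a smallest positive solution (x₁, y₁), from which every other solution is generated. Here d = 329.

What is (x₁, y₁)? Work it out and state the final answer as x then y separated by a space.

2376415 131016

d=329: √d = [18; 7,4,2,1,1,4,1,1,2,4,7,36] (ℓ=12, even), read p_11/q_11
i=0: a=18 ⇒ p=18, q=1
i=1: a=7 ⇒ p=127, q=7
i=2: a=4 ⇒ p=526, q=29
…
i=4: a=1 ⇒ p=1705, q=94
…
i=6: a=4 ⇒ p=13241, q=730
i=7: a=1 ⇒ p=16125, q=889
i=8: a=1 ⇒ p=29366, q=1619
i=9: a=2 ⇒ p=74857, q=4127
i=10: a=4 ⇒ p=328794, q=18127
i=11: a=7 ⇒ p=2376415, q=131016
(x₁, y₁) = (2376415, 131016);  2376415² − 329·131016² = 1 ✓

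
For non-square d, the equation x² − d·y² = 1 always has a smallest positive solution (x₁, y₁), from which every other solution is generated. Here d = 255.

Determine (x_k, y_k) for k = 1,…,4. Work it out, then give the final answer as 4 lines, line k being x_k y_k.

16 1
511 32
16336 1023
522241 32704

[15; 1,30] for √255; ℓ=2 ⇒ convergent index 1
k=0  a_k=15  p_k/q_k = 15/1
k=1  a_k=1  p_k/q_k = 16/1
(x₁, y₁) = (16, 1);  16² − 255·1² = 1 ✓
(x_2, y_2) = (16·16 + 255·1·1, 16·1 + 1·16) = (511, 32)
(x_3, y_3) = (16·511 + 255·1·32, 16·32 + 1·511) = (16336, 1023)
(x_4, y_4) = (16·16336 + 255·1·1023, 16·1023 + 1·16336) = (522241, 32704)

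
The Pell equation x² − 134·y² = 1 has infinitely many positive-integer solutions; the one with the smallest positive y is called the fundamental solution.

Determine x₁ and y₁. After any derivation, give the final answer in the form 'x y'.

√134 → a₀=11, period (1,1,2,1,3,…,1,1,22); ℓ=14 even so k=13
a_0=11:  p_0=11·1+0=11,  q_0=11·0+1=1
…
a_3=2:  p_3=2·23+12=58,  q_3=2·2+1=5
a_4=1:  p_4=1·58+23=81,  q_4=1·5+2=7
…
a_6=1:  p_6=1·301+81=382,  q_6=1·26+7=33
…
a_10=1:  p_10=1·17630+4503=22133,  q_10=1·1523+389=1912
a_11=2:  p_11=2·22133+17630=61896,  q_11=2·1912+1523=5347
a_12=1:  p_12=1·61896+22133=84029,  q_12=1·5347+1912=7259
a_13=1:  p_13=1·84029+61896=145925,  q_13=1·7259+5347=12606
(x₁, y₁) = (145925, 12606);  145925² − 134·12606² = 1 ✓

145925 12606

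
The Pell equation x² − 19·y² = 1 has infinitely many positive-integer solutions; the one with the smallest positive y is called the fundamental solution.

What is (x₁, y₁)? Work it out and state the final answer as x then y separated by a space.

√19 → a₀=4, period (2,1,3,1,2,8); ℓ=6 even so k=5
step 0: (4, 1)  from 4·(1,0) + (0,1)
step 1: (9, 2)  from 2·(4,1) + (1,0)
step 2: (13, 3)  from 1·(9,2) + (4,1)
step 3: (48, 11)  from 3·(13,3) + (9,2)
step 4: (61, 14)  from 1·(48,11) + (13,3)
step 5: (170, 39)  from 2·(61,14) + (48,11)
→ (170, 39).  Check: 170²=28900, 19·39²=28899, difference 1.

170 39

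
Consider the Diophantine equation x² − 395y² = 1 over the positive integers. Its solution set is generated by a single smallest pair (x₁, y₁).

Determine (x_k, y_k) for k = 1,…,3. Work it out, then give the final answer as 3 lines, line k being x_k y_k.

√395 → a₀=19, period (1,6,1,38); ℓ=4 even so k=3
step 0: (19, 1)  from 19·(1,0) + (0,1)
…
step 2: (139, 7)  from 6·(20,1) + (19,1)
step 3: (159, 8)  from 1·(139,7) + (20,1)
→ (159, 8).  Check: 159²=25281, 395·8²=25280, difference 1.
k=2:  x_2 = 159·159+395·8·8 = 50561,  y_2 = 159·8+8·159 = 2544
k=3:  x_3 = 159·50561+395·8·2544 = 16078239,  y_3 = 159·2544+8·50561 = 808984

159 8
50561 2544
16078239 808984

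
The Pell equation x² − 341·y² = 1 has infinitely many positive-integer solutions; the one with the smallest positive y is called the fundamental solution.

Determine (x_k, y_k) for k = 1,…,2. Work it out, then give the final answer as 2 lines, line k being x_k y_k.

10626551 575460
225847172311201 12230310076920

√341 → a₀=18, period (2,6,1,8,2,…,6,2,36); ℓ=14 even so k=13
step 0: (18, 1)  from 18·(1,0) + (0,1)
step 1: (37, 2)  from 2·(18,1) + (1,0)
step 2: (240, 13)  from 6·(37,2) + (18,1)
step 3: (277, 15)  from 1·(240,13) + (37,2)
step 4: (2456, 133)  from 8·(277,15) + (240,13)
step 5: (5189, 281)  from 2·(2456,133) + (277,15)
step 6: (7645, 414)  from 1·(5189,281) + (2456,133)
step 7: (20479, 1109)  from 2·(7645,414) + (5189,281)
step 8: (28124, 1523)  from 1·(20479,1109) + (7645,414)
step 9: (76727, 4155)  from 2·(28124,1523) + (20479,1109)
step 10: (641940, 34763)  from 8·(76727,4155) + (28124,1523)
step 11: (718667, 38918)  from 1·(641940,34763) + (76727,4155)
step 12: (4953942, 268271)  from 6·(718667,38918) + (641940,34763)
step 13: (10626551, 575460)  from 2·(4953942,268271) + (718667,38918)
fundamental: x₁=10626551, y₁=575460  (since 112923586155601 − 341·331154211600 = 1)
k=2:  x_2 = 10626551·10626551+341·575460·575460 = 225847172311201,  y_2 = 10626551·575460+575460·10626551 = 12230310076920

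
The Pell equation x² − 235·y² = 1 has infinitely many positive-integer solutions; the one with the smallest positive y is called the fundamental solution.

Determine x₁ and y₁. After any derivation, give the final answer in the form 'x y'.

46 3

√235 → a₀=15, period (3,30); ℓ=2 even so k=1
step 0: (15, 1)  from 15·(1,0) + (0,1)
step 1: (46, 3)  from 3·(15,1) + (1,0)
fundamental: x₁=46, y₁=3  (since 2116 − 235·9 = 1)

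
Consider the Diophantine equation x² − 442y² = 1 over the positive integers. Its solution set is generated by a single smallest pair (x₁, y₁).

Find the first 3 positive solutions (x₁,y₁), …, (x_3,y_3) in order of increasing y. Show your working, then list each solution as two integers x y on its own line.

883 42
1559377 74172
2753858899 130987710

√442 = [21; 42, …], period ℓ=1 (odd) → k=1
i=0: a=21 ⇒ p=21, q=1
i=1: a=42 ⇒ p=883, q=42
→ (883, 42).  Check: 883²=779689, 442·42²=779688, difference 1.
(x_2, y_2) = (883·883 + 442·42·42, 883·42 + 42·883) = (1559377, 74172)
(x_3, y_3) = (883·1559377 + 442·42·74172, 883·74172 + 42·1559377) = (2753858899, 130987710)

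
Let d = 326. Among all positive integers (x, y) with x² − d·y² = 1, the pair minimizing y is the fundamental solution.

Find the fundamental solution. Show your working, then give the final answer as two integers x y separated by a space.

325 18

√326 → a₀=18, period (18,36); ℓ=2 even so k=1
step 0: (18, 1)  from 18·(1,0) + (0,1)
step 1: (325, 18)  from 18·(18,1) + (1,0)
→ (325, 18).  Check: 325²=105625, 326·18²=105624, difference 1.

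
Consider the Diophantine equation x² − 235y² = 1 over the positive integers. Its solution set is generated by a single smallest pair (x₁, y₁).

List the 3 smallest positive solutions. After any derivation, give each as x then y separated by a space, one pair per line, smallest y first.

46 3
4231 276
389206 25389

√235 → a₀=15, period (3,30); ℓ=2 even so k=1
a_0=15:  p_0=15·1+0=15,  q_0=15·0+1=1
a_1=3:  p_1=3·15+1=46,  q_1=3·1+0=3
fundamental: x₁=46, y₁=3  (since 2116 − 235·9 = 1)
(46+3√235)^2 = 4231 + 276√235
(46+3√235)^3 = 389206 + 25389√235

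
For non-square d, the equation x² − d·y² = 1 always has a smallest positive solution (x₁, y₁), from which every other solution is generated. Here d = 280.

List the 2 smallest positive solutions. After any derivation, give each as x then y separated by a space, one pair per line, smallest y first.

251 15
126001 7530

√280 = [16; 1,2,1,2,1,32, …], period ℓ=6 (even) → k=5
a_0=16:  p_0=16·1+0=16,  q_0=16·0+1=1
a_1=1:  p_1=1·16+1=17,  q_1=1·1+0=1
…
a_4=2:  p_4=2·67+50=184,  q_4=2·4+3=11
a_5=1:  p_5=1·184+67=251,  q_5=1·11+4=15
fundamental: x₁=251, y₁=15  (since 63001 − 280·225 = 1)
n=2: (251,15)∘(251,15) = (251·251+280·15·15, 251·15+15·251) = (126001,7530)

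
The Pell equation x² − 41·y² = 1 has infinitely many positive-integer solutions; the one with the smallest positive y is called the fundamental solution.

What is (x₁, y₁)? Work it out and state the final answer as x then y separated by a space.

d=41: √d = [6; 2,2,12] (ℓ=3, odd), read p_5/q_5
step 0: (6, 1)  from 6·(1,0) + (0,1)
step 1: (13, 2)  from 2·(6,1) + (1,0)
…
step 4: (826, 129)  from 2·(397,62) + (32,5)
step 5: (2049, 320)  from 2·(826,129) + (397,62)
fundamental: x₁=2049, y₁=320  (since 4198401 − 41·102400 = 1)

2049 320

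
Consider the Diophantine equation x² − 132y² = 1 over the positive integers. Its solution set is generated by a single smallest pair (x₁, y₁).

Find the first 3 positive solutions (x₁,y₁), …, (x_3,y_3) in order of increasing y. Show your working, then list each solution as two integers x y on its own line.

d=132: √d = [11; 2,22] (ℓ=2, even), read p_1/q_1
k=0  a_k=11  p_k/q_k = 11/1
k=1  a_k=2  p_k/q_k = 23/2
→ (23, 2).  Check: 23²=529, 132·2²=528, difference 1.
k=2:  x_2 = 23·23+132·2·2 = 1057,  y_2 = 23·2+2·23 = 92
k=3:  x_3 = 23·1057+132·2·92 = 48599,  y_3 = 23·92+2·1057 = 4230

23 2
1057 92
48599 4230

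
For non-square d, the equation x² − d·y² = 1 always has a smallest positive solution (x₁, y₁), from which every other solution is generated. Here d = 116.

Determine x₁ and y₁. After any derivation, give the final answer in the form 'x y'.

d=116: √d = [10; 1,3,2,1,4,1,2,3,1,20] (ℓ=10, even), read p_9/q_9
k=0  a_k=10  p_k/q_k = 10/1
k=1  a_k=1  p_k/q_k = 11/1
…
k=4  a_k=1  p_k/q_k = 140/13
…
k=6  a_k=1  p_k/q_k = 797/74
k=7  a_k=2  p_k/q_k = 2251/209
k=8  a_k=3  p_k/q_k = 7550/701
k=9  a_k=1  p_k/q_k = 9801/910
fundamental: x₁=9801, y₁=910  (since 96059601 − 116·828100 = 1)

9801 910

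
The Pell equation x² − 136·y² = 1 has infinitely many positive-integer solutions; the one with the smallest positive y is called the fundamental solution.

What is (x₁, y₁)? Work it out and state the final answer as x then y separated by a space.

35 3

d=136: √d = [11; 1,1,1,22] (ℓ=4, even), read p_3/q_3
k=0  a_k=11  p_k/q_k = 11/1
…
k=2  a_k=1  p_k/q_k = 23/2
k=3  a_k=1  p_k/q_k = 35/3
(x₁, y₁) = (35, 3);  35² − 136·3² = 1 ✓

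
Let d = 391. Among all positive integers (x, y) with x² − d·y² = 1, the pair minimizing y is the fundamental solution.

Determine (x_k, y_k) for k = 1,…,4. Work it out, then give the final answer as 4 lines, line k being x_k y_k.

7338680 371133
107712448284799 5447252648880
1580934379957370111960 79951288138564985667
23203943031010998074028940801 1173473838473442730776750240

√391 → a₀=19, period (1,3,2,2,1,…,3,1,38); ℓ=16 even so k=15
k=0  a_k=19  p_k/q_k = 19/1
k=1  a_k=1  p_k/q_k = 20/1
k=2  a_k=3  p_k/q_k = 79/4
k=3  a_k=2  p_k/q_k = 178/9
k=4  a_k=2  p_k/q_k = 435/22
k=5  a_k=1  p_k/q_k = 613/31
…
k=8  a_k=19  p_k/q_k = 52519/2656
…
k=11  a_k=1  p_k/q_k = 268013/13554
k=12  a_k=2  p_k/q_k = 696292/35213
k=13  a_k=2  p_k/q_k = 1660597/83980
k=14  a_k=3  p_k/q_k = 5678083/287153
k=15  a_k=1  p_k/q_k = 7338680/371133
fundamental: x₁=7338680, y₁=371133  (since 53856224142400 − 391·137739703689 = 1)
(x_2, y_2) = (7338680·7338680 + 391·371133·371133, 7338680·371133 + 371133·7338680) = (107712448284799, 5447252648880)
(x_3, y_3) = (7338680·107712448284799 + 391·371133·5447252648880, 7338680·5447252648880 + 371133·107712448284799) = (1580934379957370111960, 79951288138564985667)
(x_4, y_4) = (7338680·1580934379957370111960 + 391·371133·79951288138564985667, 7338680·79951288138564985667 + 371133·1580934379957370111960) = (23203943031010998074028940801, 1173473838473442730776750240)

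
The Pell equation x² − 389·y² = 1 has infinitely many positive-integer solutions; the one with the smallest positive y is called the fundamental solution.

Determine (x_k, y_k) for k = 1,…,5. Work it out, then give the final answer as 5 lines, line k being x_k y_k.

3287049 166660
21609382256801 1095639172680
142062196675667653449 7202839293837075980
933930803041091759821507201 47352171395934637886793360
6139752624410693193862375179426249 311297815269663908222998617313300

√389 → a₀=19, period (1,2,1,1,1,1,2,1,38); ℓ=9 odd so k=17
k=0  a_k=19  p_k/q_k = 19/1
k=1  a_k=1  p_k/q_k = 20/1
…
k=4  a_k=1  p_k/q_k = 138/7
k=5  a_k=1  p_k/q_k = 217/11
…
k=8  a_k=1  p_k/q_k = 1282/65
k=9  a_k=38  p_k/q_k = 49643/2517
k=10  a_k=1  p_k/q_k = 50925/2582
k=11  a_k=2  p_k/q_k = 151493/7681
k=12  a_k=1  p_k/q_k = 202418/10263
k=13  a_k=1  p_k/q_k = 353911/17944
k=14  a_k=1  p_k/q_k = 556329/28207
k=15  a_k=1  p_k/q_k = 910240/46151
k=16  a_k=2  p_k/q_k = 2376809/120509
k=17  a_k=1  p_k/q_k = 3287049/166660
(x₁, y₁) = (3287049, 166660);  3287049² − 389·166660² = 1 ✓
n=2: (3287049,166660)∘(3287049,166660) = (3287049·3287049+389·166660·166660, 3287049·166660+166660·3287049) = (21609382256801,1095639172680)
n=3: (21609382256801,1095639172680)∘(3287049,166660) = (3287049·21609382256801+389·166660·1095639172680, 3287049·1095639172680+166660·21609382256801) = (142062196675667653449,7202839293837075980)
n=4: (142062196675667653449,7202839293837075980)∘(3287049,166660) = (3287049·142062196675667653449+389·166660·7202839293837075980, 3287049·7202839293837075980+166660·142062196675667653449) = (933930803041091759821507201,47352171395934637886793360)
n=5: (933930803041091759821507201,47352171395934637886793360)∘(3287049,166660) = (3287049·933930803041091759821507201+389·166660·47352171395934637886793360, 3287049·47352171395934637886793360+166660·933930803041091759821507201) = (6139752624410693193862375179426249,311297815269663908222998617313300)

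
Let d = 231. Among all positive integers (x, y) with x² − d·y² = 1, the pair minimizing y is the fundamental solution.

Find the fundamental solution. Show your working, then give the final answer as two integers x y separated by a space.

d=231: √d = [15; 5,30] (ℓ=2, even), read p_1/q_1
a_0=15:  p_0=15·1+0=15,  q_0=15·0+1=1
a_1=5:  p_1=5·15+1=76,  q_1=5·1+0=5
(x₁, y₁) = (76, 5);  76² − 231·5² = 1 ✓

76 5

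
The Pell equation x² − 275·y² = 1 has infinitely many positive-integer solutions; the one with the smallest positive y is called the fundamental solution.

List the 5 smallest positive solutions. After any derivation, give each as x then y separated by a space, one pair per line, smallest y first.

199 12
79201 4776
31521799 1900836
12545596801 756527952
4993116004999 301096224060

d=275: √d = [16; 1,1,2,1,1,32] (ℓ=6, even), read p_5/q_5
k=0  a_k=16  p_k/q_k = 16/1
k=1  a_k=1  p_k/q_k = 17/1
…
k=4  a_k=1  p_k/q_k = 116/7
k=5  a_k=1  p_k/q_k = 199/12
→ (199, 12).  Check: 199²=39601, 275·12²=39600, difference 1.
k=2:  x_2 = 199·199+275·12·12 = 79201,  y_2 = 199·12+12·199 = 4776
k=3:  x_3 = 199·79201+275·12·4776 = 31521799,  y_3 = 199·4776+12·79201 = 1900836
k=4:  x_4 = 199·31521799+275·12·1900836 = 12545596801,  y_4 = 199·1900836+12·31521799 = 756527952
k=5:  x_5 = 199·12545596801+275·12·756527952 = 4993116004999,  y_5 = 199·756527952+12·12545596801 = 301096224060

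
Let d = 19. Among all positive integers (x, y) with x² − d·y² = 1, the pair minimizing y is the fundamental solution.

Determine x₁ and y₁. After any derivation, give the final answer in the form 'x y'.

170 39

√19 → a₀=4, period (2,1,3,1,2,8); ℓ=6 even so k=5
step 0: (4, 1)  from 4·(1,0) + (0,1)
…
step 2: (13, 3)  from 1·(9,2) + (4,1)
…
step 4: (61, 14)  from 1·(48,11) + (13,3)
step 5: (170, 39)  from 2·(61,14) + (48,11)
→ (170, 39).  Check: 170²=28900, 19·39²=28899, difference 1.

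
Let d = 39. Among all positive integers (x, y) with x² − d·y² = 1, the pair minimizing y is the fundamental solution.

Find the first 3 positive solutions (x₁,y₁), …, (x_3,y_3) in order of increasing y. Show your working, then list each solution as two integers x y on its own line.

√39 → a₀=6, period (4,12); ℓ=2 even so k=1
a_0=6:  p_0=6·1+0=6,  q_0=6·0+1=1
a_1=4:  p_1=4·6+1=25,  q_1=4·1+0=4
(x₁, y₁) = (25, 4);  25² − 39·4² = 1 ✓
(x_2, y_2) = (25·25 + 39·4·4, 25·4 + 4·25) = (1249, 200)
(x_3, y_3) = (25·1249 + 39·4·200, 25·200 + 4·1249) = (62425, 9996)

25 4
1249 200
62425 9996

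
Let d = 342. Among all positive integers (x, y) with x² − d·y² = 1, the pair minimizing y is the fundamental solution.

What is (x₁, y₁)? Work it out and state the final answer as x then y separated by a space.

37 2

√342 → a₀=18, period (2,36); ℓ=2 even so k=1
a_0=18:  p_0=18·1+0=18,  q_0=18·0+1=1
a_1=2:  p_1=2·18+1=37,  q_1=2·1+0=2
→ (37, 2).  Check: 37²=1369, 342·2²=1368, difference 1.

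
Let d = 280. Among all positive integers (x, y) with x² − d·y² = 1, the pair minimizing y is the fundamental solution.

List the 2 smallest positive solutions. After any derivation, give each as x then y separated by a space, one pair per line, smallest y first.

251 15
126001 7530

√280 → a₀=16, period (1,2,1,2,1,32); ℓ=6 even so k=5
i=0: a=16 ⇒ p=16, q=1
i=1: a=1 ⇒ p=17, q=1
i=2: a=2 ⇒ p=50, q=3
i=3: a=1 ⇒ p=67, q=4
i=4: a=2 ⇒ p=184, q=11
i=5: a=1 ⇒ p=251, q=15
(x₁, y₁) = (251, 15);  251² − 280·15² = 1 ✓
(251+15√280)^2 = 126001 + 7530√280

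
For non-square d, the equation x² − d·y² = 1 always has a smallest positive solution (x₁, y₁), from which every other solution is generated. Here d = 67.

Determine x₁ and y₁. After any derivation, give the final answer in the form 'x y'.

48842 5967

d=67: √d = [8; 5,2,1,1,7,1,1,2,5,16] (ℓ=10, even), read p_9/q_9
a_0=8:  p_0=8·1+0=8,  q_0=8·0+1=1
a_1=5:  p_1=5·8+1=41,  q_1=5·1+0=5
a_2=2:  p_2=2·41+8=90,  q_2=2·5+1=11
…
a_6=1:  p_6=1·1678+221=1899,  q_6=1·205+27=232
a_7=1:  p_7=1·1899+1678=3577,  q_7=1·232+205=437
a_8=2:  p_8=2·3577+1899=9053,  q_8=2·437+232=1106
a_9=5:  p_9=5·9053+3577=48842,  q_9=5·1106+437=5967
fundamental: x₁=48842, y₁=5967  (since 2385540964 − 67·35605089 = 1)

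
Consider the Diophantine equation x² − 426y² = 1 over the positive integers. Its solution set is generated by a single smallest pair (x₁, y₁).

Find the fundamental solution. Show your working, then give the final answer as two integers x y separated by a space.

√426 → a₀=20, period (1,1,1,3,2,6,2,3,1,1,1,40); ℓ=12 even so k=11
i=0: a=20 ⇒ p=20, q=1
…
i=5: a=2 ⇒ p=516, q=25
…
i=7: a=2 ⇒ p=7162, q=347
i=8: a=3 ⇒ p=24809, q=1202
i=9: a=1 ⇒ p=31971, q=1549
i=10: a=1 ⇒ p=56780, q=2751
i=11: a=1 ⇒ p=88751, q=4300
→ (88751, 4300).  Check: 88751²=7876740001, 426·4300²=7876740000, difference 1.

88751 4300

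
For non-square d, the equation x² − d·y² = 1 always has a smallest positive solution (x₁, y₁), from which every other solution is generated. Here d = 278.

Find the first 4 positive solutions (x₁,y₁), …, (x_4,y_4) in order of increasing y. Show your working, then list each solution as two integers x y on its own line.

d=278: √d = [16; 1,2,16,2,1,32] (ℓ=6, even), read p_5/q_5
a_0=16:  p_0=16·1+0=16,  q_0=16·0+1=1
a_1=1:  p_1=1·16+1=17,  q_1=1·1+0=1
a_2=2:  p_2=2·17+16=50,  q_2=2·1+1=3
a_3=16:  p_3=16·50+17=817,  q_3=16·3+1=49
a_4=2:  p_4=2·817+50=1684,  q_4=2·49+3=101
a_5=1:  p_5=1·1684+817=2501,  q_5=1·101+49=150
fundamental: x₁=2501, y₁=150  (since 6255001 − 278·22500 = 1)
(2501+150√278)^2 = 12510001 + 750300√278
(2501+150√278)^3 = 62575022501 + 3753000450√278
(2501+150√278)^4 = 313000250040001 + 18772507500600√278

2501 150
12510001 750300
62575022501 3753000450
313000250040001 18772507500600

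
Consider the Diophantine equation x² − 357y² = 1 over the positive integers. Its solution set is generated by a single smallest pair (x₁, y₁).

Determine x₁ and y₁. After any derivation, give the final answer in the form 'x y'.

3401 180

[18; 1,8,2,8,1,36] for √357; ℓ=6 ⇒ convergent index 5
k=0  a_k=18  p_k/q_k = 18/1
…
k=4  a_k=8  p_k/q_k = 3042/161
k=5  a_k=1  p_k/q_k = 3401/180
fundamental: x₁=3401, y₁=180  (since 11566801 − 357·32400 = 1)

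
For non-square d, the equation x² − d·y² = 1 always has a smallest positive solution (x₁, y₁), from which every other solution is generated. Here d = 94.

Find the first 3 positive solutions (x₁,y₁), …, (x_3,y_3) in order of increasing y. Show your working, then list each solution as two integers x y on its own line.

d=94: √d = [9; 1,2,3,1,1,…,2,1,18] (ℓ=16, even), read p_15/q_15
k=0  a_k=9  p_k/q_k = 9/1
k=1  a_k=1  p_k/q_k = 10/1
k=2  a_k=2  p_k/q_k = 29/3
k=3  a_k=3  p_k/q_k = 97/10
k=4  a_k=1  p_k/q_k = 126/13
k=5  a_k=1  p_k/q_k = 223/23
…
k=8  a_k=8  p_k/q_k = 12953/1336
k=9  a_k=1  p_k/q_k = 14417/1487
k=10  a_k=5  p_k/q_k = 85038/8771
k=11  a_k=1  p_k/q_k = 99455/10258
…
k=13  a_k=3  p_k/q_k = 652934/67345
k=14  a_k=2  p_k/q_k = 1490361/153719
k=15  a_k=1  p_k/q_k = 2143295/221064
→ (2143295, 221064).  Check: 2143295²=4593713457025, 94·221064²=4593713457024, difference 1.
n=2: (2143295,221064)∘(2143295,221064) = (2143295·2143295+94·221064·221064, 2143295·221064+221064·2143295) = (9187426914049,947610731760)
n=3: (9187426914049,947610731760)∘(2143295,221064) = (2143295·9187426914049+94·221064·947610731760, 2143295·947610731760+221064·9187426914049) = (39382732335491159615,4062018686654877336)

2143295 221064
9187426914049 947610731760
39382732335491159615 4062018686654877336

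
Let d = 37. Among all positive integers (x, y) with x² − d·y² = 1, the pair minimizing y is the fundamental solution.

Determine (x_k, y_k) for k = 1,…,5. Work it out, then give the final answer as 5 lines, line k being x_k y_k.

73 12
10657 1752
1555849 255780
227143297 37342128
33161365513 5451694908

√37 → a₀=6, period (12); ℓ=1 odd so k=1
i=0: a=6 ⇒ p=6, q=1
i=1: a=12 ⇒ p=73, q=12
fundamental: x₁=73, y₁=12  (since 5329 − 37·144 = 1)
(73+12√37)^2 = 10657 + 1752√37
(73+12√37)^3 = 1555849 + 255780√37
(73+12√37)^4 = 227143297 + 37342128√37
(73+12√37)^5 = 33161365513 + 5451694908√37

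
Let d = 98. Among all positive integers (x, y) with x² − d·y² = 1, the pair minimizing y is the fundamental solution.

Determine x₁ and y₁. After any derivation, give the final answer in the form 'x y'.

99 10

[9; 1,8,1,18] for √98; ℓ=4 ⇒ convergent index 3
step 0: (9, 1)  from 9·(1,0) + (0,1)
step 1: (10, 1)  from 1·(9,1) + (1,0)
step 2: (89, 9)  from 8·(10,1) + (9,1)
step 3: (99, 10)  from 1·(89,9) + (10,1)
→ (99, 10).  Check: 99²=9801, 98·10²=9800, difference 1.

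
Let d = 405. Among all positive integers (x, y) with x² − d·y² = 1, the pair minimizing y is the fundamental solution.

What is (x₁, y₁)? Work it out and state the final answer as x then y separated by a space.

√405 = [20; 8,40, …], period ℓ=2 (even) → k=1
k=0  a_k=20  p_k/q_k = 20/1
k=1  a_k=8  p_k/q_k = 161/8
(x₁, y₁) = (161, 8);  161² − 405·8² = 1 ✓

161 8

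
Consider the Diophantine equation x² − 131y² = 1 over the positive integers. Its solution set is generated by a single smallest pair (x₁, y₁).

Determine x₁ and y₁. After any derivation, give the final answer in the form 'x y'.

[11; 2,4,11,4,2,22] for √131; ℓ=6 ⇒ convergent index 5
k=0  a_k=11  p_k/q_k = 11/1
k=1  a_k=2  p_k/q_k = 23/2
k=2  a_k=4  p_k/q_k = 103/9
k=3  a_k=11  p_k/q_k = 1156/101
k=4  a_k=4  p_k/q_k = 4727/413
k=5  a_k=2  p_k/q_k = 10610/927
fundamental: x₁=10610, y₁=927  (since 112572100 − 131·859329 = 1)

10610 927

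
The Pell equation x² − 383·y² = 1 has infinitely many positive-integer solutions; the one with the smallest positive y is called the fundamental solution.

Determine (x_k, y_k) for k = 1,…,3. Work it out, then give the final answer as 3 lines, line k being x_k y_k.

d=383: √d = [19; 1,1,3,19,3,1,1,38] (ℓ=8, even), read p_7/q_7
i=0: a=19 ⇒ p=19, q=1
i=1: a=1 ⇒ p=20, q=1
…
i=5: a=3 ⇒ p=8063, q=412
i=6: a=1 ⇒ p=10705, q=547
i=7: a=1 ⇒ p=18768, q=959
→ (18768, 959).  Check: 18768²=352237824, 383·959²=352237823, difference 1.
(x_2, y_2) = (18768·18768 + 383·959·959, 18768·959 + 959·18768) = (704475647, 35997024)
(x_3, y_3) = (18768·704475647 + 383·959·35997024, 18768·35997024 + 959·704475647) = (26443197867024, 1351184291905)

18768 959
704475647 35997024
26443197867024 1351184291905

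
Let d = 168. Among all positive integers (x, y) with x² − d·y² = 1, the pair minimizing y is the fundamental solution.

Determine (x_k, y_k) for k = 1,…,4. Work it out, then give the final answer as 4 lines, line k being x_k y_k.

√168 → a₀=12, period (1,24); ℓ=2 even so k=1
i=0: a=12 ⇒ p=12, q=1
i=1: a=1 ⇒ p=13, q=1
fundamental: x₁=13, y₁=1  (since 169 − 168·1 = 1)
(x_2, y_2) = (13·13 + 168·1·1, 13·1 + 1·13) = (337, 26)
(x_3, y_3) = (13·337 + 168·1·26, 13·26 + 1·337) = (8749, 675)
(x_4, y_4) = (13·8749 + 168·1·675, 13·675 + 1·8749) = (227137, 17524)

13 1
337 26
8749 675
227137 17524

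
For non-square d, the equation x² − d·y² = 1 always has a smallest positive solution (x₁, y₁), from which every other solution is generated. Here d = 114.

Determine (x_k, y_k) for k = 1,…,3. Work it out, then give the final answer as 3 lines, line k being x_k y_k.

1025 96
2101249 196800
4307559425 403439904

d=114: √d = [10; 1,2,10,2,1,20] (ℓ=6, even), read p_5/q_5
k=0  a_k=10  p_k/q_k = 10/1
k=1  a_k=1  p_k/q_k = 11/1
…
k=3  a_k=10  p_k/q_k = 331/31
k=4  a_k=2  p_k/q_k = 694/65
k=5  a_k=1  p_k/q_k = 1025/96
→ (1025, 96).  Check: 1025²=1050625, 114·96²=1050624, difference 1.
(x_2, y_2) = (1025·1025 + 114·96·96, 1025·96 + 96·1025) = (2101249, 196800)
(x_3, y_3) = (1025·2101249 + 114·96·196800, 1025·196800 + 96·2101249) = (4307559425, 403439904)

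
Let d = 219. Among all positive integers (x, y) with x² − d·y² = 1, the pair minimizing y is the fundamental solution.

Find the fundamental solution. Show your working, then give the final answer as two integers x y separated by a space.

74 5

d=219: √d = [14; 1,3,1,28] (ℓ=4, even), read p_3/q_3
k=0  a_k=14  p_k/q_k = 14/1
k=1  a_k=1  p_k/q_k = 15/1
k=2  a_k=3  p_k/q_k = 59/4
k=3  a_k=1  p_k/q_k = 74/5
(x₁, y₁) = (74, 5);  74² − 219·5² = 1 ✓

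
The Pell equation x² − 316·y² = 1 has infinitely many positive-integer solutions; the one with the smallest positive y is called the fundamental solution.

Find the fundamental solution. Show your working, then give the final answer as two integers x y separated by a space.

12799 720

√316 = [17; 1,3,2,8,2,3,1,34, …], period ℓ=8 (even) → k=7
k=0  a_k=17  p_k/q_k = 17/1
…
k=3  a_k=2  p_k/q_k = 160/9
…
k=5  a_k=2  p_k/q_k = 2862/161
k=6  a_k=3  p_k/q_k = 9937/559
k=7  a_k=1  p_k/q_k = 12799/720
fundamental: x₁=12799, y₁=720  (since 163814401 − 316·518400 = 1)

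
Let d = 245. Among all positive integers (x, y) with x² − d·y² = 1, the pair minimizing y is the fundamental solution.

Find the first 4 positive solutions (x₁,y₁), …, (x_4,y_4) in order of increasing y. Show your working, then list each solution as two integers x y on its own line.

√245 = [15; 1,1,1,7,6,7,1,1,1,30, …], period ℓ=10 (even) → k=9
k=0  a_k=15  p_k/q_k = 15/1
…
k=5  a_k=6  p_k/q_k = 2207/141
k=6  a_k=7  p_k/q_k = 15809/1010
k=7  a_k=1  p_k/q_k = 18016/1151
k=8  a_k=1  p_k/q_k = 33825/2161
k=9  a_k=1  p_k/q_k = 51841/3312
(x₁, y₁) = (51841, 3312);  51841² − 245·3312² = 1 ✓
k=2:  x_2 = 51841·51841+245·3312·3312 = 5374978561,  y_2 = 51841·3312+3312·51841 = 343394784
k=3:  x_3 = 51841·5374978561+245·3312·343394784 = 557288527109761,  y_3 = 51841·343394784+3312·5374978561 = 35603857991376
k=4:  x_4 = 51841·557288527109761+245·3312·35603857991376 = 57780789062419261441,  y_4 = 51841·35603857991376+3312·557288527109761 = 3691479203918451648

51841 3312
5374978561 343394784
557288527109761 35603857991376
57780789062419261441 3691479203918451648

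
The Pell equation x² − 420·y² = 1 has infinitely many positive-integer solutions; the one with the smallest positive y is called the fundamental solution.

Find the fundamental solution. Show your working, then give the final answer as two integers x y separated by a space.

[20; 2,40] for √420; ℓ=2 ⇒ convergent index 1
i=0: a=20 ⇒ p=20, q=1
i=1: a=2 ⇒ p=41, q=2
fundamental: x₁=41, y₁=2  (since 1681 − 420·4 = 1)

41 2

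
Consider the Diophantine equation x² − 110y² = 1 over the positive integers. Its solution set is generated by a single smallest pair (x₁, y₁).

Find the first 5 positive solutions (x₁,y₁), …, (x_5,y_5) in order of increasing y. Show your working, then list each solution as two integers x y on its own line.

d=110: √d = [10; 2,20] (ℓ=2, even), read p_1/q_1
i=0: a=10 ⇒ p=10, q=1
i=1: a=2 ⇒ p=21, q=2
fundamental: x₁=21, y₁=2  (since 441 − 110·4 = 1)
(21+2√110)^2 = 881 + 84√110
(21+2√110)^3 = 36981 + 3526√110
(21+2√110)^4 = 1552321 + 148008√110
(21+2√110)^5 = 65160501 + 6212810√110

21 2
881 84
36981 3526
1552321 148008
65160501 6212810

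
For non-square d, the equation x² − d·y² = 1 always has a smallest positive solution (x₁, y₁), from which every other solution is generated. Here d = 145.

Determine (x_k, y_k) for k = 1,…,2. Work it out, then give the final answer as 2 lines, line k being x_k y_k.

[12; 24] for √145; ℓ=1 ⇒ convergent index 1
i=0: a=12 ⇒ p=12, q=1
i=1: a=24 ⇒ p=289, q=24
fundamental: x₁=289, y₁=24  (since 83521 − 145·576 = 1)
n=2: (289,24)∘(289,24) = (289·289+145·24·24, 289·24+24·289) = (167041,13872)

289 24
167041 13872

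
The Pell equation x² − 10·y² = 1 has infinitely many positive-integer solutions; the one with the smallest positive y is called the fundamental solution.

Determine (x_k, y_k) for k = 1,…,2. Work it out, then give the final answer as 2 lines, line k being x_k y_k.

19 6
721 228

√10 → a₀=3, period (6); ℓ=1 odd so k=1
step 0: (3, 1)  from 3·(1,0) + (0,1)
step 1: (19, 6)  from 6·(3,1) + (1,0)
→ (19, 6).  Check: 19²=361, 10·6²=360, difference 1.
(x_2, y_2) = (19·19 + 10·6·6, 19·6 + 6·19) = (721, 228)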